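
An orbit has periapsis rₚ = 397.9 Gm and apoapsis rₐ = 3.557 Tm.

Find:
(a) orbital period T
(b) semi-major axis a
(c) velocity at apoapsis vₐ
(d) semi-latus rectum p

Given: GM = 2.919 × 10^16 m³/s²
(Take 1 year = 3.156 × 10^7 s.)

Convert to SI: rₚ = 397.9 Gm = 3.979e+11 m; rₐ = 3.557 Tm = 3.557e+12 m.
(a) With a = (rₚ + rₐ)/2 = 1.97745e+12 m, T = 2π √(a³/GM) = 2π √((1.97745e+12)³/2.919e+16) s ≈ 1.023e+11 s
(b) a = (rₚ + rₐ)/2 = (3.979e+11 + 3.557e+12)/2 ≈ 1.977e+12 m
(c) With a = (rₚ + rₐ)/2 = 1.97745e+12 m, vₐ = √(GM (2/rₐ − 1/a)) = √(2.919e+16 · (2/3.557e+12 − 1/1.97745e+12)) m/s ≈ 40.64 m/s
(d) From a = (rₚ + rₐ)/2 = 1.97745e+12 m and e = (rₐ − rₚ)/(rₐ + rₚ) = 0.798781, p = a(1 − e²) = 1.97745e+12 · (1 − (0.798781)²) ≈ 7.157e+11 m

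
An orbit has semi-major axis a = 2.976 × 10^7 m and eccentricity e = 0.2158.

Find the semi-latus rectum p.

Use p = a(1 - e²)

p = a (1 − e²).
p = 2.976e+07 · (1 − (0.2158)²) = 2.976e+07 · 0.95343 ≈ 2.837e+07 m = 2.837 × 10^7 m.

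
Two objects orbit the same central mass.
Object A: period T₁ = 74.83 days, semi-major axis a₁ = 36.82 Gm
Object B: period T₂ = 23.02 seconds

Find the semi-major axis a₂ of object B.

Convert to SI: T₁ = 74.83 days = 6.46531e+06 s; a₁ = 36.82 Gm = 3.682e+10 m.
Kepler's third law: (T₁/T₂)² = (a₁/a₂)³ ⇒ a₂ = a₁ · (T₂/T₁)^(2/3).
T₂/T₁ = 23.02 / 6.46531e+06 = 3.56054e-06.
a₂ = 3.682e+10 · (3.56054e-06)^(2/3) m ≈ 8.585e+06 m = 8.585 Mm.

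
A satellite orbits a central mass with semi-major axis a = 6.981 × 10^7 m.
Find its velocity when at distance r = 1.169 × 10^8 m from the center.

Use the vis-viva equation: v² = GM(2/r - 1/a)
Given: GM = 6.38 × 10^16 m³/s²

Vis-viva: v = √(GM · (2/r − 1/a)).
2/r − 1/a = 2/1.169e+08 − 1/6.981e+07 = 2.78404e-09 m⁻¹.
v = √(6.38e+16 · 2.78404e-09) m/s ≈ 1.333e+04 m/s = 13.33 km/s.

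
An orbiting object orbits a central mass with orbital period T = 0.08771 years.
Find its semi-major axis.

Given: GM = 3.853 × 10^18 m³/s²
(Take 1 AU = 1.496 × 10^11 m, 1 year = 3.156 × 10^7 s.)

Convert to SI: T = 0.08771 years = 2.76813e+06 s.
Invert Kepler's third law: a = (GM · T² / (4π²))^(1/3).
Substituting T = 2.76813e+06 s and GM = 3.853e+18 m³/s²:
a = (3.853e+18 · (2.76813e+06)² / (4π²))^(1/3) m
a ≈ 9.077e+09 m = 0.06067 AU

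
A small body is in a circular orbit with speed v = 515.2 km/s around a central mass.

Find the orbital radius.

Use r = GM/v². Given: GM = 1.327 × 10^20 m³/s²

Convert to SI: v = 515.2 km/s = 515200 m/s.
For a circular orbit, v² = GM / r, so r = GM / v².
r = 1.327e+20 / (515200)² m ≈ 4.999e+08 m = 499.9 Mm.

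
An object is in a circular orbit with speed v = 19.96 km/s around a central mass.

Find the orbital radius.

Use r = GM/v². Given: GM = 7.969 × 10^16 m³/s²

Convert to SI: v = 19.96 km/s = 19960 m/s.
For a circular orbit, v² = GM / r, so r = GM / v².
r = 7.969e+16 / (19960)² m ≈ 2e+08 m = 200 Mm.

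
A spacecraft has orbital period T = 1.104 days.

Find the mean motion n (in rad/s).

Convert to SI: T = 1.104 days = 95385.6 s.
n = 2π / T.
n = 2π / 95385.6 s ≈ 6.587e-05 rad/s.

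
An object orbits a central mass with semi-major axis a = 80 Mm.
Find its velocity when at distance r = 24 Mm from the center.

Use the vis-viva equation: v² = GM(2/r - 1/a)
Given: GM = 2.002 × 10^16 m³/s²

Convert to SI: a = 80 Mm = 8e+07 m; r = 24 Mm = 2.4e+07 m.
Vis-viva: v = √(GM · (2/r − 1/a)).
2/r − 1/a = 2/2.4e+07 − 1/8e+07 = 7.08333e-08 m⁻¹.
v = √(2.002e+16 · 7.08333e-08) m/s ≈ 3.766e+04 m/s = 37.66 km/s.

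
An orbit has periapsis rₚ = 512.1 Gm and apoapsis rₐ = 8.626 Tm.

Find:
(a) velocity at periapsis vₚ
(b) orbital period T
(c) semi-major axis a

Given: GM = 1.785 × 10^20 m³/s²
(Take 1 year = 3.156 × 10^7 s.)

Convert to SI: rₚ = 512.1 Gm = 5.121e+11 m; rₐ = 8.626 Tm = 8.626e+12 m.
(a) With a = (rₚ + rₐ)/2 = 4.56905e+12 m, vₚ = √(GM (2/rₚ − 1/a)) = √(1.785e+20 · (2/5.121e+11 − 1/4.56905e+12)) m/s ≈ 2.565e+04 m/s
(b) With a = (rₚ + rₐ)/2 = 4.56905e+12 m, T = 2π √(a³/GM) = 2π √((4.56905e+12)³/1.785e+20) s ≈ 4.593e+09 s
(c) a = (rₚ + rₐ)/2 = (5.121e+11 + 8.626e+12)/2 ≈ 4.569e+12 m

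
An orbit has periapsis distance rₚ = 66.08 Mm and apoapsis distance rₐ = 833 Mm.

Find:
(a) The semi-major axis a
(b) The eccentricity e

Convert to SI: rₚ = 66.08 Mm = 6.608e+07 m; rₐ = 833 Mm = 8.33e+08 m.
(a) a = (rₚ + rₐ) / 2 = (6.608e+07 + 8.33e+08) / 2 ≈ 4.495e+08 m = 449.5 Mm.
(b) e = (rₐ − rₚ) / (rₐ + rₚ) = (8.33e+08 − 6.608e+07) / (8.33e+08 + 6.608e+07) ≈ 0.853.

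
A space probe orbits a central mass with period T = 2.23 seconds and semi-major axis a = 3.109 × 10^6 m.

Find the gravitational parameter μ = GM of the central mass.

GM = 4π² · a³ / T².
GM = 4π² · (3.109e+06)³ / (2.23)² m³/s² ≈ 2.386e+20 m³/s² = 2.386 × 10^20 m³/s².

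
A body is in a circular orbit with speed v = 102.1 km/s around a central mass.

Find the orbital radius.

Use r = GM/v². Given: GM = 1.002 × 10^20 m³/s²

Convert to SI: v = 102.1 km/s = 102100 m/s.
For a circular orbit, v² = GM / r, so r = GM / v².
r = 1.002e+20 / (102100)² m ≈ 9.612e+09 m = 9.612 × 10^9 m.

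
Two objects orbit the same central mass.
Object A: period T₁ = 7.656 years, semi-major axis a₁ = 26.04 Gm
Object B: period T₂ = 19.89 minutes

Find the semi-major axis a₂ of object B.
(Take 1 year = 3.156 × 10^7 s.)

Convert to SI: T₁ = 7.656 years = 2.41623e+08 s; a₁ = 26.04 Gm = 2.604e+10 m; T₂ = 19.89 minutes = 1193.4 s.
Kepler's third law: (T₁/T₂)² = (a₁/a₂)³ ⇒ a₂ = a₁ · (T₂/T₁)^(2/3).
T₂/T₁ = 1193.4 / 2.41623e+08 = 4.93909e-06.
a₂ = 2.604e+10 · (4.93909e-06)^(2/3) m ≈ 7.552e+06 m = 7.552 Mm.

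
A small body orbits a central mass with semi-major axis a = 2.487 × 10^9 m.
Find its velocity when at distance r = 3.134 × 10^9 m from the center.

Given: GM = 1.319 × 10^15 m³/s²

Vis-viva: v = √(GM · (2/r − 1/a)).
2/r − 1/a = 2/3.134e+09 − 1/2.487e+09 = 2.36071e-10 m⁻¹.
v = √(1.319e+15 · 2.36071e-10) m/s ≈ 558 m/s = 558 m/s.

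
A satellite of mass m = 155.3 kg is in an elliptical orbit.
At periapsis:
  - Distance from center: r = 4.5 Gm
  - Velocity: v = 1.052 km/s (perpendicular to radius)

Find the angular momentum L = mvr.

Convert to SI: r = 4.5 Gm = 4.5e+09 m; v = 1.052 km/s = 1052 m/s.
Since v is perpendicular to r, L = m · v · r.
L = 155.3 · 1052 · 4.5e+09 kg·m²/s ≈ 7.352e+14 kg·m²/s.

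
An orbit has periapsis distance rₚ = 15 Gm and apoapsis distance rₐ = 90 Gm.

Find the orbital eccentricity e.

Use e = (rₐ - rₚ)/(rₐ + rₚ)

Convert to SI: rₚ = 15 Gm = 1.5e+10 m; rₐ = 90 Gm = 9e+10 m.
e = (rₐ − rₚ) / (rₐ + rₚ).
e = (9e+10 − 1.5e+10) / (9e+10 + 1.5e+10) = 7.5e+10 / 1.05e+11 ≈ 0.7143.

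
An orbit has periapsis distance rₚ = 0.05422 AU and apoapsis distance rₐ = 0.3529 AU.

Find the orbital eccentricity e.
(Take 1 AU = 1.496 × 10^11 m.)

Convert to SI: rₚ = 0.05422 AU = 8.11131e+09 m; rₐ = 0.3529 AU = 5.27938e+10 m.
e = (rₐ − rₚ) / (rₐ + rₚ).
e = (5.27938e+10 − 8.11131e+09) / (5.27938e+10 + 8.11131e+09) = 4.46825e+10 / 6.09052e+10 ≈ 0.7336.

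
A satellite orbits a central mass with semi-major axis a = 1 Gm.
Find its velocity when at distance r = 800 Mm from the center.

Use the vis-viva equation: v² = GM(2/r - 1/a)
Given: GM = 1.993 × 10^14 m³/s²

Convert to SI: a = 1 Gm = 1e+09 m; r = 800 Mm = 8e+08 m.
Vis-viva: v = √(GM · (2/r − 1/a)).
2/r − 1/a = 2/8e+08 − 1/1e+09 = 1.5e-09 m⁻¹.
v = √(1.993e+14 · 1.5e-09) m/s ≈ 546.8 m/s = 546.8 m/s.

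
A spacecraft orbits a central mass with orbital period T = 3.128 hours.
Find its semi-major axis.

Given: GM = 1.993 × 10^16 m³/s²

Convert to SI: T = 3.128 hours = 11260.8 s.
Invert Kepler's third law: a = (GM · T² / (4π²))^(1/3).
Substituting T = 11260.8 s and GM = 1.993e+16 m³/s²:
a = (1.993e+16 · (11260.8)² / (4π²))^(1/3) m
a ≈ 4e+07 m = 40 Mm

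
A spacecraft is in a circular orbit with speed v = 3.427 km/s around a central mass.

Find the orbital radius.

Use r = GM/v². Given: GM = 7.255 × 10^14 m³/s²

Convert to SI: v = 3.427 km/s = 3427 m/s.
For a circular orbit, v² = GM / r, so r = GM / v².
r = 7.255e+14 / (3427)² m ≈ 6.177e+07 m = 6.177 × 10^7 m.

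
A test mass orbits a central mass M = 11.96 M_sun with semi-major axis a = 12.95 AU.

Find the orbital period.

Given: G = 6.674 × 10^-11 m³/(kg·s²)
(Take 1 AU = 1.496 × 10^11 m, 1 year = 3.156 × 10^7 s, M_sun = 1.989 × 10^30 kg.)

Convert to SI: a = 12.95 AU = 1.93732e+12 m; M = 11.96 M_sun = 2.37884e+31 kg.
GM = G · M = 6.674e-11 · 2.37884e+31 = 1.58764e+21 m³/s².
Kepler's third law: T = 2π √(a³ / GM).
Substituting a = 1.93732e+12 m and GM = 1.58764e+21 m³/s²:
T = 2π √((1.93732e+12)³ / 1.58764e+21) s
T ≈ 4.252e+08 s = 13.47 years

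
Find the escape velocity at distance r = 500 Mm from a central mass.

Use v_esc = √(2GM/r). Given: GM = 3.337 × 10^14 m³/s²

Convert to SI: r = 500 Mm = 5e+08 m.
Escape velocity comes from setting total energy to zero: ½v² − GM/r = 0 ⇒ v_esc = √(2GM / r).
v_esc = √(2 · 3.337e+14 / 5e+08) m/s ≈ 1155 m/s = 1.155 km/s.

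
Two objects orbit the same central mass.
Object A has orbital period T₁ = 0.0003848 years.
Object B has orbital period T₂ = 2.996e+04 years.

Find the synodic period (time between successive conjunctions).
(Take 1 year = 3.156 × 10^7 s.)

Convert to SI: T₁ = 0.0003848 years = 12144.3 s; T₂ = 2.996e+04 years = 9.45538e+11 s.
T_syn = |T₁ · T₂ / (T₁ − T₂)|.
T_syn = |12144.3 · 9.45538e+11 / (12144.3 − 9.45538e+11)| s ≈ 1.214e+04 s = 0.0003848 years.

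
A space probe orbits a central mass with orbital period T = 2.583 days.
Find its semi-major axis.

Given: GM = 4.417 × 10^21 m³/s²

Convert to SI: T = 2.583 days = 223171 s.
Invert Kepler's third law: a = (GM · T² / (4π²))^(1/3).
Substituting T = 223171 s and GM = 4.417e+21 m³/s²:
a = (4.417e+21 · (223171)² / (4π²))^(1/3) m
a ≈ 1.773e+10 m = 1.773 × 10^10 m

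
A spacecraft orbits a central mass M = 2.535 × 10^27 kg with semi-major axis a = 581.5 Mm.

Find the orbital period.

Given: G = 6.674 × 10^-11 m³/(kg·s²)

Convert to SI: a = 581.5 Mm = 5.815e+08 m.
GM = G · M = 6.674e-11 · 2.535e+27 = 1.69186e+17 m³/s².
Kepler's third law: T = 2π √(a³ / GM).
Substituting a = 5.815e+08 m and GM = 1.69186e+17 m³/s²:
T = 2π √((5.815e+08)³ / 1.69186e+17) s
T ≈ 2.142e+05 s = 2.479 days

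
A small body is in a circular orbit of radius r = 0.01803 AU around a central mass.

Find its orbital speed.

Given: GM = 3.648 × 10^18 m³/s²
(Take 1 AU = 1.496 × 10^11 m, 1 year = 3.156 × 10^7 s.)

Convert to SI: r = 0.01803 AU = 2.69729e+09 m.
For a circular orbit, gravity supplies the centripetal force, so v = √(GM / r).
v = √(3.648e+18 / 2.69729e+09) m/s ≈ 3.678e+04 m/s = 7.758 AU/year.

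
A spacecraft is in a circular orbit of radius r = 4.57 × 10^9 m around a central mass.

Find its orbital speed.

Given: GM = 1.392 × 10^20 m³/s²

For a circular orbit, gravity supplies the centripetal force, so v = √(GM / r).
v = √(1.392e+20 / 4.57e+09) m/s ≈ 1.745e+05 m/s = 174.5 km/s.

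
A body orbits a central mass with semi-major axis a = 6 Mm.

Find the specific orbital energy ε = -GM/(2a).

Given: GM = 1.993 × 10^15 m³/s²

Convert to SI: a = 6 Mm = 6e+06 m.
ε = −GM / (2a).
ε = −1.993e+15 / (2 · 6e+06) J/kg ≈ -1.661e+08 J/kg = -166.1 MJ/kg.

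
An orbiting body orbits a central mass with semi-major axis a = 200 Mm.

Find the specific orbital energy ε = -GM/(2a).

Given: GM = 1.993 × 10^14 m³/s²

Convert to SI: a = 200 Mm = 2e+08 m.
ε = −GM / (2a).
ε = −1.993e+14 / (2 · 2e+08) J/kg ≈ -4.982e+05 J/kg = -498.2 kJ/kg.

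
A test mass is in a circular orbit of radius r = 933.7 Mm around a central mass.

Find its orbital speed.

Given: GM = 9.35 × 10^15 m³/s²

Convert to SI: r = 933.7 Mm = 9.337e+08 m.
For a circular orbit, gravity supplies the centripetal force, so v = √(GM / r).
v = √(9.35e+15 / 9.337e+08) m/s ≈ 3164 m/s = 3.164 km/s.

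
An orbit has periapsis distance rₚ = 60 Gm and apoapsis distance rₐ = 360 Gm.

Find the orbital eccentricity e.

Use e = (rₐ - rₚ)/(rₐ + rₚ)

Convert to SI: rₚ = 60 Gm = 6e+10 m; rₐ = 360 Gm = 3.6e+11 m.
e = (rₐ − rₚ) / (rₐ + rₚ).
e = (3.6e+11 − 6e+10) / (3.6e+11 + 6e+10) = 3e+11 / 4.2e+11 ≈ 0.7143.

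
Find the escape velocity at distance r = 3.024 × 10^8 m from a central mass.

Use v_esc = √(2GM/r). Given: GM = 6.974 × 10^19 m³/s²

Escape velocity comes from setting total energy to zero: ½v² − GM/r = 0 ⇒ v_esc = √(2GM / r).
v_esc = √(2 · 6.974e+19 / 3.024e+08) m/s ≈ 6.791e+05 m/s = 679.1 km/s.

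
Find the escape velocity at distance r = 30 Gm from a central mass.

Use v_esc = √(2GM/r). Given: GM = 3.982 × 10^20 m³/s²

Convert to SI: r = 30 Gm = 3e+10 m.
Escape velocity comes from setting total energy to zero: ½v² − GM/r = 0 ⇒ v_esc = √(2GM / r).
v_esc = √(2 · 3.982e+20 / 3e+10) m/s ≈ 1.629e+05 m/s = 162.9 km/s.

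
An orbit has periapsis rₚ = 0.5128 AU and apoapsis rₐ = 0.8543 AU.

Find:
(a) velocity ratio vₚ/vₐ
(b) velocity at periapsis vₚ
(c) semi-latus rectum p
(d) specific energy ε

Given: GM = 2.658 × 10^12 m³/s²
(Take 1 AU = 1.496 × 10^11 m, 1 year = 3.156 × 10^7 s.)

Convert to SI: rₚ = 0.5128 AU = 7.67149e+10 m; rₐ = 0.8543 AU = 1.27803e+11 m.
(a) Conservation of angular momentum (rₚvₚ = rₐvₐ) gives vₚ/vₐ = rₐ/rₚ = 1.27803e+11/7.67149e+10 ≈ 1.666
(b) With a = (rₚ + rₐ)/2 = 1.02259e+11 m, vₚ = √(GM (2/rₚ − 1/a)) = √(2.658e+12 · (2/7.67149e+10 − 1/1.02259e+11)) m/s ≈ 6.58 m/s
(c) From a = (rₚ + rₐ)/2 = 1.02259e+11 m and e = (rₐ − rₚ)/(rₐ + rₚ) = 0.249799, p = a(1 − e²) = 1.02259e+11 · (1 − (0.249799)²) ≈ 9.588e+10 m
(d) With a = (rₚ + rₐ)/2 = 1.02259e+11 m, ε = −GM/(2a) = −2.658e+12/(2 · 1.02259e+11) J/kg ≈ -13 J/kg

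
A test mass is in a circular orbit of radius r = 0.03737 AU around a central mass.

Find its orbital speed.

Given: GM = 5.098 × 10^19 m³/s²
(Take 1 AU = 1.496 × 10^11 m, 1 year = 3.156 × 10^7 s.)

Convert to SI: r = 0.03737 AU = 5.59055e+09 m.
For a circular orbit, gravity supplies the centripetal force, so v = √(GM / r).
v = √(5.098e+19 / 5.59055e+09) m/s ≈ 9.549e+04 m/s = 20.15 AU/year.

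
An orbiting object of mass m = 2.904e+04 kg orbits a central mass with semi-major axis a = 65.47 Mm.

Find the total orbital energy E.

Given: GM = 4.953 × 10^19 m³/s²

Convert to SI: a = 65.47 Mm = 6.547e+07 m.
E = −GMm / (2a).
E = −4.953e+19 · 2.904e+04 / (2 · 6.547e+07) J ≈ -1.098e+16 J = -10.98 PJ.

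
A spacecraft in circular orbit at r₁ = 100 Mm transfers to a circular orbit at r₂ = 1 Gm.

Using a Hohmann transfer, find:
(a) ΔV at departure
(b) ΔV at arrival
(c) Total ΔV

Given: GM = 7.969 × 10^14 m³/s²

Convert to SI: r₁ = 100 Mm = 1e+08 m; r₂ = 1 Gm = 1e+09 m.
Transfer semi-major axis: a_t = (r₁ + r₂)/2 = (1e+08 + 1e+09)/2 = 5.5e+08 m.
Circular speeds: v₁ = √(GM/r₁) = 2822.94 m/s, v₂ = √(GM/r₂) = 892.693 m/s.
Transfer speeds (vis-viva v² = GM(2/r − 1/a_t)): v₁ᵗ = 3806.45 m/s, v₂ᵗ = 380.645 m/s.
(a) ΔV₁ = |v₁ᵗ − v₁| ≈ 983.5 m/s = 983.5 m/s.
(b) ΔV₂ = |v₂ − v₂ᵗ| ≈ 512 m/s = 512 m/s.
(c) ΔV_total = ΔV₁ + ΔV₂ ≈ 1496 m/s = 1.496 km/s.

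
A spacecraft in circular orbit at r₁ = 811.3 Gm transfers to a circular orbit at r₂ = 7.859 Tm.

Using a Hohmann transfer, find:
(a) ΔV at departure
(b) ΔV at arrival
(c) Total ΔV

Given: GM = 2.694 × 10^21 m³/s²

Convert to SI: r₁ = 811.3 Gm = 8.113e+11 m; r₂ = 7.859 Tm = 7.859e+12 m.
Transfer semi-major axis: a_t = (r₁ + r₂)/2 = (8.113e+11 + 7.859e+12)/2 = 4.33515e+12 m.
Circular speeds: v₁ = √(GM/r₁) = 57624.6 m/s, v₂ = √(GM/r₂) = 18514.6 m/s.
Transfer speeds (vis-viva v² = GM(2/r − 1/a_t)): v₁ᵗ = 77587.1 m/s, v₂ᵗ = 8009.47 m/s.
(a) ΔV₁ = |v₁ᵗ − v₁| ≈ 1.996e+04 m/s = 19.96 km/s.
(b) ΔV₂ = |v₂ − v₂ᵗ| ≈ 1.051e+04 m/s = 10.51 km/s.
(c) ΔV_total = ΔV₁ + ΔV₂ ≈ 3.047e+04 m/s = 30.47 km/s.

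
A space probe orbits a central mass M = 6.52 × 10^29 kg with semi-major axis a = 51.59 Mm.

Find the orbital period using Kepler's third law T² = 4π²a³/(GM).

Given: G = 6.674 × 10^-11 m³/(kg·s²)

Convert to SI: a = 51.59 Mm = 5.159e+07 m.
GM = G · M = 6.674e-11 · 6.52e+29 = 4.35145e+19 m³/s².
Kepler's third law: T = 2π √(a³ / GM).
Substituting a = 5.159e+07 m and GM = 4.35145e+19 m³/s²:
T = 2π √((5.159e+07)³ / 4.35145e+19) s
T ≈ 352.9 s = 5.882 minutes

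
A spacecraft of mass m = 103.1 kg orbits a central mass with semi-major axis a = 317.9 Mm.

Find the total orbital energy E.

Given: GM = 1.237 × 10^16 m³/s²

Convert to SI: a = 317.9 Mm = 3.179e+08 m.
E = −GMm / (2a).
E = −1.237e+16 · 103.1 / (2 · 3.179e+08) J ≈ -2.006e+09 J = -2.006 GJ.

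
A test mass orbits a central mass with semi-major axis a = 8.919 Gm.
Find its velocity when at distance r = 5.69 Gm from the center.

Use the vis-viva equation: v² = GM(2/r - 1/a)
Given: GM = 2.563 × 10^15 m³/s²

Convert to SI: a = 8.919 Gm = 8.919e+09 m; r = 5.69 Gm = 5.69e+09 m.
Vis-viva: v = √(GM · (2/r − 1/a)).
2/r − 1/a = 2/5.69e+09 − 1/8.919e+09 = 2.39374e-10 m⁻¹.
v = √(2.563e+15 · 2.39374e-10) m/s ≈ 783.3 m/s = 783.3 m/s.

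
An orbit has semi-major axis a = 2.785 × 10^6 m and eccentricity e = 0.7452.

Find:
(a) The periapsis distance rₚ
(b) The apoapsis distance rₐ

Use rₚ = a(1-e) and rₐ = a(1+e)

(a) rₚ = a(1 − e) = 2.785e+06 · (1 − 0.7452) = 2.785e+06 · 0.2548 ≈ 7.096e+05 m = 7.096 × 10^5 m.
(b) rₐ = a(1 + e) = 2.785e+06 · (1 + 0.7452) = 2.785e+06 · 1.7452 ≈ 4.86e+06 m = 4.86 × 10^6 m.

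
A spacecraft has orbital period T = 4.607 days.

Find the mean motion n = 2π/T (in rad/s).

Convert to SI: T = 4.607 days = 398045 s.
n = 2π / T.
n = 2π / 398045 s ≈ 1.579e-05 rad/s.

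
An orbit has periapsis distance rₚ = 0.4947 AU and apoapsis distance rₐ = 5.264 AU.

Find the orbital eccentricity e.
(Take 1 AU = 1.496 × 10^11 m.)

Convert to SI: rₚ = 0.4947 AU = 7.40071e+10 m; rₐ = 5.264 AU = 7.87494e+11 m.
e = (rₐ − rₚ) / (rₐ + rₚ).
e = (7.87494e+11 − 7.40071e+10) / (7.87494e+11 + 7.40071e+10) = 7.13487e+11 / 8.61502e+11 ≈ 0.8282.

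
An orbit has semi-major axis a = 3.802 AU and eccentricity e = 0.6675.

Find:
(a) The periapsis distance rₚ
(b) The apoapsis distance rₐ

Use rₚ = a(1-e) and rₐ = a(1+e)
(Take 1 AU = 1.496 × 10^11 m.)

Convert to SI: a = 3.802 AU = 5.68779e+11 m.
(a) rₚ = a(1 − e) = 5.68779e+11 · (1 − 0.6675) = 5.68779e+11 · 0.3325 ≈ 1.891e+11 m = 1.264 AU.
(b) rₐ = a(1 + e) = 5.68779e+11 · (1 + 0.6675) = 5.68779e+11 · 1.6675 ≈ 9.484e+11 m = 6.34 AU.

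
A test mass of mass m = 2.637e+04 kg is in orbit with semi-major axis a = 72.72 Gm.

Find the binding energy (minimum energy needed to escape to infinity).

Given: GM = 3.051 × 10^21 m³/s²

Convert to SI: a = 72.72 Gm = 7.272e+10 m.
Total orbital energy is E = −GMm/(2a); binding energy is E_bind = −E = GMm/(2a).
E_bind = 3.051e+21 · 2.637e+04 / (2 · 7.272e+10) J ≈ 5.532e+14 J = 553.2 TJ.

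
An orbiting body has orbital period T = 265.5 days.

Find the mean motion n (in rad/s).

Convert to SI: T = 265.5 days = 2.29392e+07 s.
n = 2π / T.
n = 2π / 2.29392e+07 s ≈ 2.739e-07 rad/s.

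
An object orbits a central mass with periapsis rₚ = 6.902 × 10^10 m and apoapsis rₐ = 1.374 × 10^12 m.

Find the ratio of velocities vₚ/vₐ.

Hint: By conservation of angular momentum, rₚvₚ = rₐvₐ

Conservation of angular momentum gives rₚvₚ = rₐvₐ, so vₚ/vₐ = rₐ/rₚ.
vₚ/vₐ = 1.374e+12 / 6.902e+10 ≈ 19.91.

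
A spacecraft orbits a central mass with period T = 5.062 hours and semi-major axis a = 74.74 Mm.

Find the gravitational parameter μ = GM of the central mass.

Convert to SI: T = 5.062 hours = 18223.2 s; a = 74.74 Mm = 7.474e+07 m.
GM = 4π² · a³ / T².
GM = 4π² · (7.474e+07)³ / (18223.2)² m³/s² ≈ 4.963e+16 m³/s² = 4.963 × 10^16 m³/s².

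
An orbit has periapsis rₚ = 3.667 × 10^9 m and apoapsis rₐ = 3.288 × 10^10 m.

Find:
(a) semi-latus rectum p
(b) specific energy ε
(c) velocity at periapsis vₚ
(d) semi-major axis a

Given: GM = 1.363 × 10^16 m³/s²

(a) From a = (rₚ + rₐ)/2 = 1.82735e+10 m and e = (rₐ − rₚ)/(rₐ + rₚ) = 0.799327, p = a(1 − e²) = 1.82735e+10 · (1 − (0.799327)²) ≈ 6.598e+09 m
(b) With a = (rₚ + rₐ)/2 = 1.82735e+10 m, ε = −GM/(2a) = −1.363e+16/(2 · 1.82735e+10) J/kg ≈ -3.729e+05 J/kg
(c) With a = (rₚ + rₐ)/2 = 1.82735e+10 m, vₚ = √(GM (2/rₚ − 1/a)) = √(1.363e+16 · (2/3.667e+09 − 1/1.82735e+10)) m/s ≈ 2586 m/s
(d) a = (rₚ + rₐ)/2 = (3.667e+09 + 3.288e+10)/2 ≈ 1.827e+10 m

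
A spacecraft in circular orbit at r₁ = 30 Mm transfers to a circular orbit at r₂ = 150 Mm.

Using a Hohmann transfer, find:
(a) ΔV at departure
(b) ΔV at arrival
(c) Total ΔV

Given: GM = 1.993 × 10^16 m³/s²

Convert to SI: r₁ = 30 Mm = 3e+07 m; r₂ = 150 Mm = 1.5e+08 m.
Transfer semi-major axis: a_t = (r₁ + r₂)/2 = (3e+07 + 1.5e+08)/2 = 9e+07 m.
Circular speeds: v₁ = √(GM/r₁) = 25774.7 m/s, v₂ = √(GM/r₂) = 11526.8 m/s.
Transfer speeds (vis-viva v² = GM(2/r − 1/a_t)): v₁ᵗ = 33274.9 m/s, v₂ᵗ = 6654.99 m/s.
(a) ΔV₁ = |v₁ᵗ − v₁| ≈ 7500 m/s = 7.5 km/s.
(b) ΔV₂ = |v₂ − v₂ᵗ| ≈ 4872 m/s = 4.872 km/s.
(c) ΔV_total = ΔV₁ + ΔV₂ ≈ 1.237e+04 m/s = 12.37 km/s.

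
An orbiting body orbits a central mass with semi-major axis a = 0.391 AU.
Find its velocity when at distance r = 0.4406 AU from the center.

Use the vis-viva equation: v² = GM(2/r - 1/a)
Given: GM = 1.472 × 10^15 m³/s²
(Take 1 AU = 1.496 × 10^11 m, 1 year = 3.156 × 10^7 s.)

Convert to SI: a = 0.391 AU = 5.84936e+10 m; r = 0.4406 AU = 6.59138e+10 m.
Vis-viva: v = √(GM · (2/r − 1/a)).
2/r − 1/a = 2/6.59138e+10 − 1/5.84936e+10 = 1.32468e-11 m⁻¹.
v = √(1.472e+15 · 1.32468e-11) m/s ≈ 139.6 m/s = 0.02946 AU/year.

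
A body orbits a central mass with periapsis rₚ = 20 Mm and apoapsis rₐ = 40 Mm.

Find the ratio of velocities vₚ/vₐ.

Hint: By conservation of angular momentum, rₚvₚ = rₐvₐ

Convert to SI: rₚ = 20 Mm = 2e+07 m; rₐ = 40 Mm = 4e+07 m.
Conservation of angular momentum gives rₚvₚ = rₐvₐ, so vₚ/vₐ = rₐ/rₚ.
vₚ/vₐ = 4e+07 / 2e+07 ≈ 2.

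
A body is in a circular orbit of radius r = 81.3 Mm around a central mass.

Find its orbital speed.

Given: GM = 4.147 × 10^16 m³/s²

Convert to SI: r = 81.3 Mm = 8.13e+07 m.
For a circular orbit, gravity supplies the centripetal force, so v = √(GM / r).
v = √(4.147e+16 / 8.13e+07) m/s ≈ 2.259e+04 m/s = 22.59 km/s.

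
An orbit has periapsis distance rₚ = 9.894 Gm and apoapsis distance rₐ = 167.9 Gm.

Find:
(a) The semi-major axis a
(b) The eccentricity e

Convert to SI: rₚ = 9.894 Gm = 9.894e+09 m; rₐ = 167.9 Gm = 1.679e+11 m.
(a) a = (rₚ + rₐ) / 2 = (9.894e+09 + 1.679e+11) / 2 ≈ 8.89e+10 m = 88.9 Gm.
(b) e = (rₐ − rₚ) / (rₐ + rₚ) = (1.679e+11 − 9.894e+09) / (1.679e+11 + 9.894e+09) ≈ 0.8887.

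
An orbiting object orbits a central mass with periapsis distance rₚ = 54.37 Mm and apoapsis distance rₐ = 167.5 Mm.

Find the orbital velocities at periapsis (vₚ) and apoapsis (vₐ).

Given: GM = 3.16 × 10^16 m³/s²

Convert to SI: rₚ = 54.37 Mm = 5.437e+07 m; rₐ = 167.5 Mm = 1.675e+08 m.
Use the vis-viva equation v² = GM(2/r − 1/a) with a = (rₚ + rₐ)/2 = (5.437e+07 + 1.675e+08)/2 = 1.10935e+08 m.
vₚ = √(GM · (2/rₚ − 1/a)) = √(3.16e+16 · (2/5.437e+07 − 1/1.10935e+08)) m/s ≈ 2.962e+04 m/s = 29.62 km/s.
vₐ = √(GM · (2/rₐ − 1/a)) = √(3.16e+16 · (2/1.675e+08 − 1/1.10935e+08)) m/s ≈ 9616 m/s = 9.616 km/s.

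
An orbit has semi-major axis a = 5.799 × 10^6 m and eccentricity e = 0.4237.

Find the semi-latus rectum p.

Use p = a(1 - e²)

p = a (1 − e²).
p = 5.799e+06 · (1 − (0.4237)²) = 5.799e+06 · 0.820478 ≈ 4.758e+06 m = 4.758 × 10^6 m.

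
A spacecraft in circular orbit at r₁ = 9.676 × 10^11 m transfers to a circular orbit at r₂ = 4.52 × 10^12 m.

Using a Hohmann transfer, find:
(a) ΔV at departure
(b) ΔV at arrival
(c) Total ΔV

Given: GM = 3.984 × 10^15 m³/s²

Transfer semi-major axis: a_t = (r₁ + r₂)/2 = (9.676e+11 + 4.52e+12)/2 = 2.7438e+12 m.
Circular speeds: v₁ = √(GM/r₁) = 64.167 m/s, v₂ = √(GM/r₂) = 29.6886 m/s.
Transfer speeds (vis-viva v² = GM(2/r − 1/a_t)): v₁ᵗ = 82.3578 m/s, v₂ᵗ = 17.6304 m/s.
(a) ΔV₁ = |v₁ᵗ − v₁| ≈ 18.19 m/s = 18.19 m/s.
(b) ΔV₂ = |v₂ − v₂ᵗ| ≈ 12.06 m/s = 12.06 m/s.
(c) ΔV_total = ΔV₁ + ΔV₂ ≈ 30.25 m/s = 30.25 m/s.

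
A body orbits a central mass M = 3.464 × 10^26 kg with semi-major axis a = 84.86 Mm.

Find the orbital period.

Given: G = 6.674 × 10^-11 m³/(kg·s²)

Convert to SI: a = 84.86 Mm = 8.486e+07 m.
GM = G · M = 6.674e-11 · 3.464e+26 = 2.31187e+16 m³/s².
Kepler's third law: T = 2π √(a³ / GM).
Substituting a = 8.486e+07 m and GM = 2.31187e+16 m³/s²:
T = 2π √((8.486e+07)³ / 2.31187e+16) s
T ≈ 3.23e+04 s = 8.973 hours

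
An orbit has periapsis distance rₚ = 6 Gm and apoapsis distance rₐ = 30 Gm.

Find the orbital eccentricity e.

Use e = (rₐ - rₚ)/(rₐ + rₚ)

Convert to SI: rₚ = 6 Gm = 6e+09 m; rₐ = 30 Gm = 3e+10 m.
e = (rₐ − rₚ) / (rₐ + rₚ).
e = (3e+10 − 6e+09) / (3e+10 + 6e+09) = 2.4e+10 / 3.6e+10 ≈ 0.6667.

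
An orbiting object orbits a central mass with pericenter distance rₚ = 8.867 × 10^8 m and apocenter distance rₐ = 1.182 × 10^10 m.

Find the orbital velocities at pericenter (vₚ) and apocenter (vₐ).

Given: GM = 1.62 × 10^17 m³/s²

Use the vis-viva equation v² = GM(2/r − 1/a) with a = (rₚ + rₐ)/2 = (8.867e+08 + 1.182e+10)/2 = 6.35335e+09 m.
vₚ = √(GM · (2/rₚ − 1/a)) = √(1.62e+17 · (2/8.867e+08 − 1/6.35335e+09)) m/s ≈ 1.844e+04 m/s = 18.44 km/s.
vₐ = √(GM · (2/rₐ − 1/a)) = √(1.62e+17 · (2/1.182e+10 − 1/6.35335e+09)) m/s ≈ 1383 m/s = 1.383 km/s.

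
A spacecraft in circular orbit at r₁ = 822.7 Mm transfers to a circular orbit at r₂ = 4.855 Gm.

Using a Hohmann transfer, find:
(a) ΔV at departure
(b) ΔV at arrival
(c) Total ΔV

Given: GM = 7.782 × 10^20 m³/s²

Convert to SI: r₁ = 822.7 Mm = 8.227e+08 m; r₂ = 4.855 Gm = 4.855e+09 m.
Transfer semi-major axis: a_t = (r₁ + r₂)/2 = (8.227e+08 + 4.855e+09)/2 = 2.83885e+09 m.
Circular speeds: v₁ = √(GM/r₁) = 972579 m/s, v₂ = √(GM/r₂) = 400360 m/s.
Transfer speeds (vis-viva v² = GM(2/r − 1/a_t)): v₁ᵗ = 1.27189e+06 m/s, v₂ᵗ = 215526 m/s.
(a) ΔV₁ = |v₁ᵗ − v₁| ≈ 2.993e+05 m/s = 299.3 km/s.
(b) ΔV₂ = |v₂ − v₂ᵗ| ≈ 1.848e+05 m/s = 184.8 km/s.
(c) ΔV_total = ΔV₁ + ΔV₂ ≈ 4.841e+05 m/s = 484.1 km/s.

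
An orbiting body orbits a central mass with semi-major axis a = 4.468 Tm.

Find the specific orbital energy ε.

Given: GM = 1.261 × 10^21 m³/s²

Convert to SI: a = 4.468 Tm = 4.468e+12 m.
ε = −GM / (2a).
ε = −1.261e+21 / (2 · 4.468e+12) J/kg ≈ -1.411e+08 J/kg = -141.1 MJ/kg.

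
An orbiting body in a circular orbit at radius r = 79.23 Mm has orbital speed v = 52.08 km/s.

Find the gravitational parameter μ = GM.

Convert to SI: r = 79.23 Mm = 7.923e+07 m; v = 52.08 km/s = 52080 m/s.
For a circular orbit v² = GM/r, so GM = v² · r.
GM = (52080)² · 7.923e+07 m³/s² ≈ 2.149e+17 m³/s² = 2.149 × 10^17 m³/s².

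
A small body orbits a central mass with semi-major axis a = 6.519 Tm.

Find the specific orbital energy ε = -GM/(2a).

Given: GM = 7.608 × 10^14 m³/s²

Convert to SI: a = 6.519 Tm = 6.519e+12 m.
ε = −GM / (2a).
ε = −7.608e+14 / (2 · 6.519e+12) J/kg ≈ -58.35 J/kg = -58.35 J/kg.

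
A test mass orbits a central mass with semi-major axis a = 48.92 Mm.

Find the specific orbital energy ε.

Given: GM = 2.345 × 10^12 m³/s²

Convert to SI: a = 48.92 Mm = 4.892e+07 m.
ε = −GM / (2a).
ε = −2.345e+12 / (2 · 4.892e+07) J/kg ≈ -2.397e+04 J/kg = -23.97 kJ/kg.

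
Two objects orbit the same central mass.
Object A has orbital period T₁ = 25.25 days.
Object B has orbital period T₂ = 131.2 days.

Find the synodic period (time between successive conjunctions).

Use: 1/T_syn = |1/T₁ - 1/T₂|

Convert to SI: T₁ = 25.25 days = 2.1816e+06 s; T₂ = 131.2 days = 1.13357e+07 s.
T_syn = |T₁ · T₂ / (T₁ − T₂)|.
T_syn = |2.1816e+06 · 1.13357e+07 / (2.1816e+06 − 1.13357e+07)| s ≈ 2.702e+06 s = 31.27 days.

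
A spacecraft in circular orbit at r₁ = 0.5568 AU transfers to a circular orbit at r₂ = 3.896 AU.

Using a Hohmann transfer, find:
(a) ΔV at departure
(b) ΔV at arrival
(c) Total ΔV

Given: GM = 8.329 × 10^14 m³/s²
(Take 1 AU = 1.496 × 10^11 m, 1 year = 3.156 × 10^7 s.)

Convert to SI: r₁ = 0.5568 AU = 8.32973e+10 m; r₂ = 3.896 AU = 5.82842e+11 m.
Transfer semi-major axis: a_t = (r₁ + r₂)/2 = (8.32973e+10 + 5.82842e+11)/2 = 3.33069e+11 m.
Circular speeds: v₁ = √(GM/r₁) = 99.9956 m/s, v₂ = √(GM/r₂) = 37.8026 m/s.
Transfer speeds (vis-viva v² = GM(2/r − 1/a_t)): v₁ᵗ = 132.278 m/s, v₂ᵗ = 18.9047 m/s.
(a) ΔV₁ = |v₁ᵗ − v₁| ≈ 32.28 m/s = 0.00681 AU/year.
(b) ΔV₂ = |v₂ − v₂ᵗ| ≈ 18.9 m/s = 0.003987 AU/year.
(c) ΔV_total = ΔV₁ + ΔV₂ ≈ 51.18 m/s = 0.0108 AU/year.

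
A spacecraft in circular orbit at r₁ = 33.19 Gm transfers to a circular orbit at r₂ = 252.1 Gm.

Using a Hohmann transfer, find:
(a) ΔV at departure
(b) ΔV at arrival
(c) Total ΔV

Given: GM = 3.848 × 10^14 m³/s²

Convert to SI: r₁ = 33.19 Gm = 3.319e+10 m; r₂ = 252.1 Gm = 2.521e+11 m.
Transfer semi-major axis: a_t = (r₁ + r₂)/2 = (3.319e+10 + 2.521e+11)/2 = 1.42645e+11 m.
Circular speeds: v₁ = √(GM/r₁) = 107.675 m/s, v₂ = √(GM/r₂) = 39.0689 m/s.
Transfer speeds (vis-viva v² = GM(2/r − 1/a_t)): v₁ᵗ = 143.144 m/s, v₂ᵗ = 18.8454 m/s.
(a) ΔV₁ = |v₁ᵗ − v₁| ≈ 35.47 m/s = 35.47 m/s.
(b) ΔV₂ = |v₂ − v₂ᵗ| ≈ 20.22 m/s = 20.22 m/s.
(c) ΔV_total = ΔV₁ + ΔV₂ ≈ 55.69 m/s = 55.69 m/s.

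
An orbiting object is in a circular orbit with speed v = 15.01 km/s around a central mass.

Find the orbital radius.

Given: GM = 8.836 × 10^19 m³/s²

Convert to SI: v = 15.01 km/s = 15010 m/s.
For a circular orbit, v² = GM / r, so r = GM / v².
r = 8.836e+19 / (15010)² m ≈ 3.922e+11 m = 392.2 Gm.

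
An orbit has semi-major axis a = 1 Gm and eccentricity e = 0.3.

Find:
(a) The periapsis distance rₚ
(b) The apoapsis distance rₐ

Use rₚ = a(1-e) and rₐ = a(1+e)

Convert to SI: a = 1 Gm = 1e+09 m.
(a) rₚ = a(1 − e) = 1e+09 · (1 − 0.3) = 1e+09 · 0.7 ≈ 7e+08 m = 700 Mm.
(b) rₐ = a(1 + e) = 1e+09 · (1 + 0.3) = 1e+09 · 1.3 ≈ 1.3e+09 m = 1.3 Gm.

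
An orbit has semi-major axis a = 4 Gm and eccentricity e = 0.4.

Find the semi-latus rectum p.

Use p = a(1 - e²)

Convert to SI: a = 4 Gm = 4e+09 m.
p = a (1 − e²).
p = 4e+09 · (1 − (0.4)²) = 4e+09 · 0.84 ≈ 3.36e+09 m = 3.36 Gm.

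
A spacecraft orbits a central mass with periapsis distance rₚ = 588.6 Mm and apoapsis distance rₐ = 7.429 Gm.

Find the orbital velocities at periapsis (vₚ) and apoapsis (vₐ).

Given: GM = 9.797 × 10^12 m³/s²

Convert to SI: rₚ = 588.6 Mm = 5.886e+08 m; rₐ = 7.429 Gm = 7.429e+09 m.
Use the vis-viva equation v² = GM(2/r − 1/a) with a = (rₚ + rₐ)/2 = (5.886e+08 + 7.429e+09)/2 = 4.0088e+09 m.
vₚ = √(GM · (2/rₚ − 1/a)) = √(9.797e+12 · (2/5.886e+08 − 1/4.0088e+09)) m/s ≈ 175.6 m/s = 175.6 m/s.
vₐ = √(GM · (2/rₐ − 1/a)) = √(9.797e+12 · (2/7.429e+09 − 1/4.0088e+09)) m/s ≈ 13.92 m/s = 13.92 m/s.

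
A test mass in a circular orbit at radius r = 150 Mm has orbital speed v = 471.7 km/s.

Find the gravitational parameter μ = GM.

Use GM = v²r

Convert to SI: r = 150 Mm = 1.5e+08 m; v = 471.7 km/s = 471700 m/s.
For a circular orbit v² = GM/r, so GM = v² · r.
GM = (471700)² · 1.5e+08 m³/s² ≈ 3.338e+19 m³/s² = 3.338 × 10^19 m³/s².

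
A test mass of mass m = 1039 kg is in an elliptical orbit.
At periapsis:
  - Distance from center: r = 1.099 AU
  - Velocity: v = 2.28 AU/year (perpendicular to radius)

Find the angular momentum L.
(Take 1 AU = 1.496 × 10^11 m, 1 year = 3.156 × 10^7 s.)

Convert to SI: r = 1.099 AU = 1.6441e+11 m; v = 2.28 AU/year = 10807.6 m/s.
Since v is perpendicular to r, L = m · v · r.
L = 1039 · 10807.6 · 1.6441e+11 kg·m²/s ≈ 1.846e+18 kg·m²/s.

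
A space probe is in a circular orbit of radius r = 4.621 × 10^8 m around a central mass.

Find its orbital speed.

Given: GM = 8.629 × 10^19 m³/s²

For a circular orbit, gravity supplies the centripetal force, so v = √(GM / r).
v = √(8.629e+19 / 4.621e+08) m/s ≈ 4.321e+05 m/s = 432.1 km/s.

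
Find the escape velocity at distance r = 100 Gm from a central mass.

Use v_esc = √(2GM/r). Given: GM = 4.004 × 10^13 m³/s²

Convert to SI: r = 100 Gm = 1e+11 m.
Escape velocity comes from setting total energy to zero: ½v² − GM/r = 0 ⇒ v_esc = √(2GM / r).
v_esc = √(2 · 4.004e+13 / 1e+11) m/s ≈ 28.3 m/s = 28.3 m/s.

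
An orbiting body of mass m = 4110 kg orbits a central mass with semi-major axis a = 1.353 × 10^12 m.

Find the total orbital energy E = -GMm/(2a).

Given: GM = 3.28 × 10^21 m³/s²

E = −GMm / (2a).
E = −3.28e+21 · 4110 / (2 · 1.353e+12) J ≈ -4.982e+12 J = -4.982 TJ.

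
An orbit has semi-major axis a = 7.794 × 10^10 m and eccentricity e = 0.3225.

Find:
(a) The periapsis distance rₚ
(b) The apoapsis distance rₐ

(a) rₚ = a(1 − e) = 7.794e+10 · (1 − 0.3225) = 7.794e+10 · 0.6775 ≈ 5.28e+10 m = 5.28 × 10^10 m.
(b) rₐ = a(1 + e) = 7.794e+10 · (1 + 0.3225) = 7.794e+10 · 1.3225 ≈ 1.031e+11 m = 1.031 × 10^11 m.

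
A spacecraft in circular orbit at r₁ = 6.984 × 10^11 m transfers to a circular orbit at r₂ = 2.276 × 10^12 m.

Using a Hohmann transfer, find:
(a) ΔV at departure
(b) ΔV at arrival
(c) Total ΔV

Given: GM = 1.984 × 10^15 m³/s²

Transfer semi-major axis: a_t = (r₁ + r₂)/2 = (6.984e+11 + 2.276e+12)/2 = 1.4872e+12 m.
Circular speeds: v₁ = √(GM/r₁) = 53.299 m/s, v₂ = √(GM/r₂) = 29.5246 m/s.
Transfer speeds (vis-viva v² = GM(2/r − 1/a_t)): v₁ᵗ = 65.9356 m/s, v₂ᵗ = 20.2326 m/s.
(a) ΔV₁ = |v₁ᵗ − v₁| ≈ 12.64 m/s = 12.64 m/s.
(b) ΔV₂ = |v₂ − v₂ᵗ| ≈ 9.292 m/s = 9.292 m/s.
(c) ΔV_total = ΔV₁ + ΔV₂ ≈ 21.93 m/s = 21.93 m/s.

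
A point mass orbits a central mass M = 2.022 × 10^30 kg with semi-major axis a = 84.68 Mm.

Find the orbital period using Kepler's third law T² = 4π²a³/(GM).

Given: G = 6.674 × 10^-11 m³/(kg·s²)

Convert to SI: a = 84.68 Mm = 8.468e+07 m.
GM = G · M = 6.674e-11 · 2.022e+30 = 1.34948e+20 m³/s².
Kepler's third law: T = 2π √(a³ / GM).
Substituting a = 8.468e+07 m and GM = 1.34948e+20 m³/s²:
T = 2π √((8.468e+07)³ / 1.34948e+20) s
T ≈ 421.5 s = 7.025 minutes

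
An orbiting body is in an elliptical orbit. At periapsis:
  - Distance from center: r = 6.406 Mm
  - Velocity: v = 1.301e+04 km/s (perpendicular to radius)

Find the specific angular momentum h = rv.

Convert to SI: r = 6.406 Mm = 6.406e+06 m; v = 1.301e+04 km/s = 1.301e+07 m/s.
With v perpendicular to r, h = r · v.
h = 6.406e+06 · 1.301e+07 m²/s ≈ 8.334e+13 m²/s.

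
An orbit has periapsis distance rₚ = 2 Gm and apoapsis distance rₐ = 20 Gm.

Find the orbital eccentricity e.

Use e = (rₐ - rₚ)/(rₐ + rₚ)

Convert to SI: rₚ = 2 Gm = 2e+09 m; rₐ = 20 Gm = 2e+10 m.
e = (rₐ − rₚ) / (rₐ + rₚ).
e = (2e+10 − 2e+09) / (2e+10 + 2e+09) = 1.8e+10 / 2.2e+10 ≈ 0.8182.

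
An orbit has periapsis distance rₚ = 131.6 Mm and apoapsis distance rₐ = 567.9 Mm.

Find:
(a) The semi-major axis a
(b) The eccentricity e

Convert to SI: rₚ = 131.6 Mm = 1.316e+08 m; rₐ = 567.9 Mm = 5.679e+08 m.
(a) a = (rₚ + rₐ) / 2 = (1.316e+08 + 5.679e+08) / 2 ≈ 3.498e+08 m = 349.8 Mm.
(b) e = (rₐ − rₚ) / (rₐ + rₚ) = (5.679e+08 − 1.316e+08) / (5.679e+08 + 1.316e+08) ≈ 0.6237.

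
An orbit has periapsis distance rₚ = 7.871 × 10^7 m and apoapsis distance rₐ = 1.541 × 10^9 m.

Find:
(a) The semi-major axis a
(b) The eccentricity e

(a) a = (rₚ + rₐ) / 2 = (7.871e+07 + 1.541e+09) / 2 ≈ 8.099e+08 m = 8.099 × 10^8 m.
(b) e = (rₐ − rₚ) / (rₐ + rₚ) = (1.541e+09 − 7.871e+07) / (1.541e+09 + 7.871e+07) ≈ 0.9028.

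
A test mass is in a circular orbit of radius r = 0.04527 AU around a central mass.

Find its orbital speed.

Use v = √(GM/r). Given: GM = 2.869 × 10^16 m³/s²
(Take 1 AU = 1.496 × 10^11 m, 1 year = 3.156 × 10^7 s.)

Convert to SI: r = 0.04527 AU = 6.77239e+09 m.
For a circular orbit, gravity supplies the centripetal force, so v = √(GM / r).
v = √(2.869e+16 / 6.77239e+09) m/s ≈ 2058 m/s = 0.4342 AU/year.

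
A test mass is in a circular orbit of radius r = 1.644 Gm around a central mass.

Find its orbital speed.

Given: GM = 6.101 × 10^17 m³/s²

Convert to SI: r = 1.644 Gm = 1.644e+09 m.
For a circular orbit, gravity supplies the centripetal force, so v = √(GM / r).
v = √(6.101e+17 / 1.644e+09) m/s ≈ 1.926e+04 m/s = 19.26 km/s.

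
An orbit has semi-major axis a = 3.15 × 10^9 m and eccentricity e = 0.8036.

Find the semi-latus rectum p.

p = a (1 − e²).
p = 3.15e+09 · (1 − (0.8036)²) = 3.15e+09 · 0.354227 ≈ 1.116e+09 m = 1.116 × 10^9 m.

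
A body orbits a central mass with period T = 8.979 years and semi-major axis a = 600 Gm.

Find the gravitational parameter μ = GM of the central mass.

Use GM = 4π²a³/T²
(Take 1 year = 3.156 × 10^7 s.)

Convert to SI: T = 8.979 years = 2.83377e+08 s; a = 600 Gm = 6e+11 m.
GM = 4π² · a³ / T².
GM = 4π² · (6e+11)³ / (2.83377e+08)² m³/s² ≈ 1.062e+20 m³/s² = 1.062 × 10^20 m³/s².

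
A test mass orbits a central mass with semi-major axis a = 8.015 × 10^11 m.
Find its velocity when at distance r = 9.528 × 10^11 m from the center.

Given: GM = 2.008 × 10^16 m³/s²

Vis-viva: v = √(GM · (2/r − 1/a)).
2/r − 1/a = 2/9.528e+11 − 1/8.015e+11 = 8.51416e-13 m⁻¹.
v = √(2.008e+16 · 8.51416e-13) m/s ≈ 130.8 m/s = 130.8 m/s.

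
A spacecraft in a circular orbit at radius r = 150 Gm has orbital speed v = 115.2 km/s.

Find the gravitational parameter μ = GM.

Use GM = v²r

Convert to SI: r = 150 Gm = 1.5e+11 m; v = 115.2 km/s = 115200 m/s.
For a circular orbit v² = GM/r, so GM = v² · r.
GM = (115200)² · 1.5e+11 m³/s² ≈ 1.991e+21 m³/s² = 1.991 × 10^21 m³/s².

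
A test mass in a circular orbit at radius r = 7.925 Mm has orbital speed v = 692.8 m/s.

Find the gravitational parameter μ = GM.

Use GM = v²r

Convert to SI: r = 7.925 Mm = 7.925e+06 m.
For a circular orbit v² = GM/r, so GM = v² · r.
GM = (692.8)² · 7.925e+06 m³/s² ≈ 3.804e+12 m³/s² = 3.804 × 10^12 m³/s².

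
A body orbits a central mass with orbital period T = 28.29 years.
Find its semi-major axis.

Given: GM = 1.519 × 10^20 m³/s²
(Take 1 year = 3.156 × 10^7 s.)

Convert to SI: T = 28.29 years = 8.92832e+08 s.
Invert Kepler's third law: a = (GM · T² / (4π²))^(1/3).
Substituting T = 8.92832e+08 s and GM = 1.519e+20 m³/s²:
a = (1.519e+20 · (8.92832e+08)² / (4π²))^(1/3) m
a ≈ 1.453e+12 m = 1.453 Tm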